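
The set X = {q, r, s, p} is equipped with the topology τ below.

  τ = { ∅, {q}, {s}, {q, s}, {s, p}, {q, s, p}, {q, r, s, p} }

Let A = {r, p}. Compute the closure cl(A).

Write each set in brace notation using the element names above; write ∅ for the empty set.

closure: X∖int(X∖A) = X∖{q, s} = {r, p}

{r, p}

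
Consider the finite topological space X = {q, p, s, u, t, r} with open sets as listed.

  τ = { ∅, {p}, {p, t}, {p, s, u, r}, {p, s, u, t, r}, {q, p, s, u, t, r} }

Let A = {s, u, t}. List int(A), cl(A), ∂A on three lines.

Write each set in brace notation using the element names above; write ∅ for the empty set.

int(A) = ∅
cl(A)  = {q, s, u, t, r}
∂A     = {q, s, u, t, r}

interior: largest open inside A is ∅ (from ∅)
cl via duality: int({q, p, r}) = {p}, so X∖{p} = {q, s, u, t, r}
cl∖int = {q, s, u, t, r}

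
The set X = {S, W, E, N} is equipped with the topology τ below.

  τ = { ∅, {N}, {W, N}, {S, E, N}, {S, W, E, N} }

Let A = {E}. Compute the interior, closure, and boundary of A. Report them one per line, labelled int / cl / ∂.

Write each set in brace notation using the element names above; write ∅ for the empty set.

open subsets of A: ∅; so int(A) = ∅
closure: X∖int(X∖A) = X∖{W, N} = {S, E}
∂A = {S, E} minus ∅ = {S, E}

int(A) = ∅
cl(A)  = {S, E}
∂A     = {S, E}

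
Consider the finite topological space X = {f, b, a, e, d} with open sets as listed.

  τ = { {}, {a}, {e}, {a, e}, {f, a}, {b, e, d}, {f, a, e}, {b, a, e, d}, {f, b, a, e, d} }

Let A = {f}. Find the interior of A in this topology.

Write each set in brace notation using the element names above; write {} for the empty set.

{}

interior: largest open inside A is {} (from {})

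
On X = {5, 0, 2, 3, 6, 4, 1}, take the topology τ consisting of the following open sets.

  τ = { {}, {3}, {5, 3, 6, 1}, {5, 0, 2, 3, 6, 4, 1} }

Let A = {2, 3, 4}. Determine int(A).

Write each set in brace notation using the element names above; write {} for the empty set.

open subsets of A: {}, {3}; so int(A) = {3}

{3}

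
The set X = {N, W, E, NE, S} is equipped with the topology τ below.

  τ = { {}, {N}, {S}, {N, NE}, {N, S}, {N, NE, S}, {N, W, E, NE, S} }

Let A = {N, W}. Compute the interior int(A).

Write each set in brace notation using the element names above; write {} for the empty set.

open subsets of A: {}, {N}; so int(A) = {N}

{N}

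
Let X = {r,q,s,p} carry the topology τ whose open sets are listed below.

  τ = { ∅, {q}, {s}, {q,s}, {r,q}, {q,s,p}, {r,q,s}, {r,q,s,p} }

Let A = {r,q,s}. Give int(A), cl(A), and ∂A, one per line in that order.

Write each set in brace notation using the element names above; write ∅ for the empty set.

opens ⊆ A: ∅, {q}, {s}, {q,s}, {r,q}, {r,q,s}; union → int = {r,q,s}
complement {p}; its interior ∅; cl(A) = X∖∅ = {r,q,s,p}
boundary = {r,q,s,p} ∖ {r,q,s} = {p}

int(A) = {r,q,s}
cl(A)  = {r,q,s,p}
∂A     = {p}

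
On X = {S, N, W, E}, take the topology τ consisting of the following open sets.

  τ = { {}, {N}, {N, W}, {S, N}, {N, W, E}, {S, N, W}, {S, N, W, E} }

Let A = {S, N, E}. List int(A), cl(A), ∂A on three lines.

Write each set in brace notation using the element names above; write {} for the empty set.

open subsets of A: {}, {N}, {S, N}; so int(A) = {S, N}
closure: X∖int(X∖A) = X∖{} = {S, N, W, E}
∂A = {S, N, W, E} minus {S, N} = {W, E}

int(A) = {S, N}
cl(A)  = {S, N, W, E}
∂A     = {W, E}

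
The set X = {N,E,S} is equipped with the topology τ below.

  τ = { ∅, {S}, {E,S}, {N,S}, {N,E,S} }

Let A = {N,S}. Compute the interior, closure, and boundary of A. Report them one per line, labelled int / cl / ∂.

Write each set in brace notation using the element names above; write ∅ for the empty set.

open subsets of A: ∅, {S}, {N,S}; so int(A) = {N,S}
closure: X∖int(X∖A) = X∖∅ = {N,E,S}
∂A = {N,E,S} minus {N,S} = {E}

int(A) = {N,S}
cl(A)  = {N,E,S}
∂A     = {E}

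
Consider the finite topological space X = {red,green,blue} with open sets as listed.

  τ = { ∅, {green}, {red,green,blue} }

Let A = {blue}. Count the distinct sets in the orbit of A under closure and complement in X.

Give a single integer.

cl via duality: int({red,green}) = {green}, so X∖{green} = {red,blue}
Write k for closure, c for complement:
  1. A     = {blue}
  2. kA    = {red,blue}
  3. cA    = {red,green}
  4. ckA   = {green}
  5. kcA   = {red,green,blue}
  6. ckcA  = ∅
applying k or c yields no new set

6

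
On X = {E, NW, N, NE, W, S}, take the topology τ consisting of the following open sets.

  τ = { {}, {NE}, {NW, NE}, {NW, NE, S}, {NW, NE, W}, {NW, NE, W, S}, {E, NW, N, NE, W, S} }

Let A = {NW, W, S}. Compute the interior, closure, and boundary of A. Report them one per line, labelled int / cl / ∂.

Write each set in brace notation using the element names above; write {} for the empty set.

int(A) = {}
cl(A)  = {E, NW, N, W, S}
∂A     = {E, NW, N, W, S}

interior: largest open inside A is {} (from {})
cl via duality: int({E, N, NE}) = {NE}, so X∖{NE} = {E, NW, N, W, S}
cl∖int = {E, NW, N, W, S}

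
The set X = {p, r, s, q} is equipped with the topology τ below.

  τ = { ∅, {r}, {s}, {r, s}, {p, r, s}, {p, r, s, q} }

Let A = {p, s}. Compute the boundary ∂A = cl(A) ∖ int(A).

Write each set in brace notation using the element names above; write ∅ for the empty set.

{p, q}

U open, U⊆A: ∅, {s}. int(A) = ⋃ = {s}
X∖A={r, q}, int(X∖A)={r}, hence cl(A)={p, s, q}
∂A: remove int from cl → {p, q}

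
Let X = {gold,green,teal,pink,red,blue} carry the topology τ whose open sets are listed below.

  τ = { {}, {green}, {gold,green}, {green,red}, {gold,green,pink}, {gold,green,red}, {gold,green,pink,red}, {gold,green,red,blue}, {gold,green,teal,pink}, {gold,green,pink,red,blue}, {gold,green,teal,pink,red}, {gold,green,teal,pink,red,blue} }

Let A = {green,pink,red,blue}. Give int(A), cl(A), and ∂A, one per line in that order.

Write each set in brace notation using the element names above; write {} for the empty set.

int(A) = {green,red}
cl(A)  = {gold,green,teal,pink,red,blue}
∂A     = {gold,teal,pink,blue}

opens ⊆ A: {}, {green}, {green,red}; union → int = {green,red}
complement {gold,teal}; its interior {}; cl(A) = X∖{} = {gold,green,teal,pink,red,blue}
boundary = {gold,green,teal,pink,red,blue} ∖ {green,red} = {gold,teal,pink,blue}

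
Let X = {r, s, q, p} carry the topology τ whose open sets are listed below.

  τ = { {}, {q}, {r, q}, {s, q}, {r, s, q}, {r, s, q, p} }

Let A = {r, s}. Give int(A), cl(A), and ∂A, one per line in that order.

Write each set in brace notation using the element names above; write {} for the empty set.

int(A) = {}
cl(A)  = {r, s, p}
∂A     = {r, s, p}

interior: largest open inside A is {} (from {})
cl via duality: int({q, p}) = {q}, so X∖{q} = {r, s, p}
cl∖int = {r, s, p}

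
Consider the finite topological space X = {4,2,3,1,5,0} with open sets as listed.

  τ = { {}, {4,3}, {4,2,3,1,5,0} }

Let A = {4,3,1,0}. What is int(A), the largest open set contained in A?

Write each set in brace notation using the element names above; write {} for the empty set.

interior: largest open inside A is {4,3} (from {}, {4,3})

{4,3}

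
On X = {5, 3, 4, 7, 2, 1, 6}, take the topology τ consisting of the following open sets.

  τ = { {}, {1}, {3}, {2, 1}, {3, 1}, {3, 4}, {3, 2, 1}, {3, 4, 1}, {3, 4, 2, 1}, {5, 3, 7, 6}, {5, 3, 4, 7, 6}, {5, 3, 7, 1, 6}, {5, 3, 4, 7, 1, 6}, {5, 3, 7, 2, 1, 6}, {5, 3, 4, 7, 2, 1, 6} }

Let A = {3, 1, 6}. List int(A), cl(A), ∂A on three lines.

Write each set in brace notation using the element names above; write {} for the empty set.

U open, U⊆A: {}, {3}, {1}, {3, 1}. int(A) = ⋃ = {3, 1}
X∖A={5, 4, 7, 2}, int(X∖A)={}, hence cl(A)={5, 3, 4, 7, 2, 1, 6}
∂A: remove int from cl → {5, 4, 7, 2, 6}

int(A) = {3, 1}
cl(A)  = {5, 3, 4, 7, 2, 1, 6}
∂A     = {5, 4, 7, 2, 6}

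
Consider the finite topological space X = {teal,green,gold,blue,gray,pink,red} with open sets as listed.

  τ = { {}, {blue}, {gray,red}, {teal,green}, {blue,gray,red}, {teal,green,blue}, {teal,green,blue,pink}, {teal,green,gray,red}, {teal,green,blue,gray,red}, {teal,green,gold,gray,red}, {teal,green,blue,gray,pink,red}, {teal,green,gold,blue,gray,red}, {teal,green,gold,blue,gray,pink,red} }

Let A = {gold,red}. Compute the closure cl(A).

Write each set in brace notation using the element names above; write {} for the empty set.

{gold,gray,red}

closure: X∖int(X∖A) = X∖{teal,green,blue,pink} = {gold,gray,red}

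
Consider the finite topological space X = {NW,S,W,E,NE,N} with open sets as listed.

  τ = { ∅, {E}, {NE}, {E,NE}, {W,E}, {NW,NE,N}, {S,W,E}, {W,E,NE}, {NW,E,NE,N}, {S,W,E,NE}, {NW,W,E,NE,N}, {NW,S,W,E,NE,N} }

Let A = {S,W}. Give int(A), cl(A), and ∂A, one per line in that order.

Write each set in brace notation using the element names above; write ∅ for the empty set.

interior: largest open inside A is ∅ (from ∅)
cl via duality: int({NW,E,NE,N}) = {NW,E,NE,N}, so X∖{NW,E,NE,N} = {S,W}
cl∖int = {S,W}

int(A) = ∅
cl(A)  = {S,W}
∂A     = {S,W}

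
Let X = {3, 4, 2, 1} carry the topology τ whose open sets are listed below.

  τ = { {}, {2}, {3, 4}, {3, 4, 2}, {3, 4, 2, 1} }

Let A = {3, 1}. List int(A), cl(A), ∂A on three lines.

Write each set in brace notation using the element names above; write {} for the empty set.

int(A) = {}
cl(A)  = {3, 4, 1}
∂A     = {3, 4, 1}

U open, U⊆A: {}. int(A) = ⋃ = {}
X∖A={4, 2}, int(X∖A)={2}, hence cl(A)={3, 4, 1}
∂A: remove int from cl → {3, 4, 1}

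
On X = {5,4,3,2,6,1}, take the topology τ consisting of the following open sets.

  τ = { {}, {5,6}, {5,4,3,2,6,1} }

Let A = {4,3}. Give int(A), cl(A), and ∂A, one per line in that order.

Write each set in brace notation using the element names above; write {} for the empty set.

int(A) = {}
cl(A)  = {4,3,2,1}
∂A     = {4,3,2,1}

U open, U⊆A: {}. int(A) = ⋃ = {}
X∖A={5,2,6,1}, int(X∖A)={5,6}, hence cl(A)={4,3,2,1}
∂A: remove int from cl → {4,3,2,1}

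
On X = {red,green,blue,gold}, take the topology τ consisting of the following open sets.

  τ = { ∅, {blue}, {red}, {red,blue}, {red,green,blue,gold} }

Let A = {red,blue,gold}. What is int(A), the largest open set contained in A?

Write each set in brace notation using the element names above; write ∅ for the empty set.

U open, U⊆A: ∅, {red}, {blue}, {red,blue}. int(A) = ⋃ = {red,blue}

{red,blue}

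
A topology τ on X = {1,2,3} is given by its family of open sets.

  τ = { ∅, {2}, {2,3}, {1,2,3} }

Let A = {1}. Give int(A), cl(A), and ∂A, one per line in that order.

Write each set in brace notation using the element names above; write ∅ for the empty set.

open subsets of A: ∅; so int(A) = ∅
closure: X∖int(X∖A) = X∖{2,3} = {1}
∂A = {1} minus ∅ = {1}

int(A) = ∅
cl(A)  = {1}
∂A     = {1}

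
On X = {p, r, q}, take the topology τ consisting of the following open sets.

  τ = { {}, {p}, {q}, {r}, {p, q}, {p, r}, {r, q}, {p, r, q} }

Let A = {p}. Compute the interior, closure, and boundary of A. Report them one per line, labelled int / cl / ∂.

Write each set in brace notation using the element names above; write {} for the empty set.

int(A) = {p}
cl(A)  = {p}
∂A     = {}

U open, U⊆A: {}, {p}. int(A) = ⋃ = {p}
X∖A={r, q}, int(X∖A)={r, q}, hence cl(A)={p}
∂A: remove int from cl → {}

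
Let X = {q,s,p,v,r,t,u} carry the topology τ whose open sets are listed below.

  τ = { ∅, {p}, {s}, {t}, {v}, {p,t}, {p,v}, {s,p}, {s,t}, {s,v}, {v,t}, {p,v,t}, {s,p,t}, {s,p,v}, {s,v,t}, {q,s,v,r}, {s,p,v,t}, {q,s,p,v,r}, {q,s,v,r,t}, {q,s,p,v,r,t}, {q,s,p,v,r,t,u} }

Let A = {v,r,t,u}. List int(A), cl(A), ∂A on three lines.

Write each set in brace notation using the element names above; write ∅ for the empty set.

int(A) = {v,t}
cl(A)  = {q,v,r,t,u}
∂A     = {q,r,u}

open subsets of A: ∅, {t}, {v}, {v,t}; so int(A) = {v,t}
closure: X∖int(X∖A) = X∖{s,p} = {q,v,r,t,u}
∂A = {q,v,r,t,u} minus {v,t} = {q,r,u}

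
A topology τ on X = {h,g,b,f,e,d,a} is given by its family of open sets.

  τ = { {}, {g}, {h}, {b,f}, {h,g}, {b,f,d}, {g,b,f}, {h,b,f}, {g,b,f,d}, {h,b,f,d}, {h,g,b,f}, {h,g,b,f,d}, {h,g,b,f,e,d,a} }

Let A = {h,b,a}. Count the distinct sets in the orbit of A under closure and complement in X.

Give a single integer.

10

cl via duality: int({g,f,e,d}) = {g}, so X∖{g} = {h,b,f,e,d,a}
Write k for closure, c for complement:
  1. A     = {h,b,a}
  2. kA    = {h,b,f,e,d,a}
  3. cA    = {g,f,e,d}
  4. ckA   = {g}
  5. kcA   = {g,b,f,e,d,a}
  6. kckA  = {g,e,a}
  7. ckcA  = {h}
  8. ckckA = {h,b,f,d}
  9. kckcA = {h,e,a}
  10. ckckcA = {g,b,f,d}
applying k or c yields no new set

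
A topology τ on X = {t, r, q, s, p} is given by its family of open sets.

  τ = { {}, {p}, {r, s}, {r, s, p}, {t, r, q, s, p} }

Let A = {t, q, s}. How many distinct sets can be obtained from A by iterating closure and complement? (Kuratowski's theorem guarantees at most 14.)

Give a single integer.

8

cl via duality: int({r, p}) = {p}, so X∖{p} = {t, r, q, s}
Write k for closure, c for complement:
  1. A     = {t, q, s}
  2. kA    = {t, r, q, s}
  3. cA    = {r, p}
  4. ckA   = {p}
  5. kcA   = {t, r, q, s, p}
  6. kckA  = {t, q, p}
  7. ckcA  = {}
  8. ckckA = {r, s}
applying k or c yields no new set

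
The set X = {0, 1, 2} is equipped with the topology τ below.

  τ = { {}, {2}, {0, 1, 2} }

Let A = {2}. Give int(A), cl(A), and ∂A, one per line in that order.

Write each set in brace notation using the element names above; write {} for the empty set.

int(A) = {2}
cl(A)  = {0, 1, 2}
∂A     = {0, 1}

U open, U⊆A: {}, {2}. int(A) = ⋃ = {2}
X∖A={0, 1}, int(X∖A)={}, hence cl(A)={0, 1, 2}
∂A: remove int from cl → {0, 1}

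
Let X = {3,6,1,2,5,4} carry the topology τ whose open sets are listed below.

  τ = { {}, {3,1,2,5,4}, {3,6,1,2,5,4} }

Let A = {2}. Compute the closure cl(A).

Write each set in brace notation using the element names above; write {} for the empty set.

{3,6,1,2,5,4}

closure: X∖int(X∖A) = X∖{} = {3,6,1,2,5,4}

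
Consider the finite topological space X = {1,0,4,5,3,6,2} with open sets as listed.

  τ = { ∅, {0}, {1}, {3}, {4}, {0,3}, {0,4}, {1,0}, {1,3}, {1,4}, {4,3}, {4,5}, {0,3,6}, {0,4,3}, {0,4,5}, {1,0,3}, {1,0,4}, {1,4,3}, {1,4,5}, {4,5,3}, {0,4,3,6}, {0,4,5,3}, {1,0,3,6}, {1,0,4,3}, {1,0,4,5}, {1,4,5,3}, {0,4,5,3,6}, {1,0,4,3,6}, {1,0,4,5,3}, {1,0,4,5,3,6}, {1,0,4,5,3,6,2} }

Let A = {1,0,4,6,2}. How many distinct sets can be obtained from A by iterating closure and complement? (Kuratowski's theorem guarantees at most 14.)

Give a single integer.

8

X∖A={5,3}, int(X∖A)={3}, hence cl(A)={1,0,4,5,6,2}
Orbit (k=closure, c=complement):
  1. A     = {1,0,4,6,2}
  2. kA    = {1,0,4,5,6,2}
  3. cA    = {5,3}
  4. ckA   = {3}
  5. kcA   = {5,3,6,2}
  6. kckA  = {3,6,2}
  7. ckcA  = {1,0,4}
  8. ckckA = {1,0,4,5}
(closed under both — stop)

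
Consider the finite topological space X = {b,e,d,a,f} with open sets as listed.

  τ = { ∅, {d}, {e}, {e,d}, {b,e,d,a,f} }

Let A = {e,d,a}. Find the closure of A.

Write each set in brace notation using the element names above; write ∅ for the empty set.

X∖A={b,f}, int(X∖A)=∅, hence cl(A)={b,e,d,a,f}

{b,e,d,a,f}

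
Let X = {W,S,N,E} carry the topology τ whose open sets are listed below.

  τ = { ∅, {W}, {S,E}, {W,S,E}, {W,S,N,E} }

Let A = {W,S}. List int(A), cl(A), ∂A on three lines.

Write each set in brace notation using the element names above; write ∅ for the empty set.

int(A) = {W}
cl(A)  = {W,S,N,E}
∂A     = {S,N,E}

interior: largest open inside A is {W} (from ∅, {W})
cl via duality: int({N,E}) = ∅, so X∖∅ = {W,S,N,E}
cl∖int = {S,N,E}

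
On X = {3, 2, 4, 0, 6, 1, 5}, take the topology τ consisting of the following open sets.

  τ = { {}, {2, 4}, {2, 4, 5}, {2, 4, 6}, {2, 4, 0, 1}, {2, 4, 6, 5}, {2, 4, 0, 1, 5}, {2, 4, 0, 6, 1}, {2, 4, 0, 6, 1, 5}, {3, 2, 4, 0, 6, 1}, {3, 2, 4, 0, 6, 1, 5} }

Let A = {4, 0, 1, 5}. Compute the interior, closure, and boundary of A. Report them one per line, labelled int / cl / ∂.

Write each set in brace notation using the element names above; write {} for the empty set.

int(A) = {}
cl(A)  = {3, 2, 4, 0, 6, 1, 5}
∂A     = {3, 2, 4, 0, 6, 1, 5}

open subsets of A: {}; so int(A) = {}
closure: X∖int(X∖A) = X∖{} = {3, 2, 4, 0, 6, 1, 5}
∂A = {3, 2, 4, 0, 6, 1, 5} minus {} = {3, 2, 4, 0, 6, 1, 5}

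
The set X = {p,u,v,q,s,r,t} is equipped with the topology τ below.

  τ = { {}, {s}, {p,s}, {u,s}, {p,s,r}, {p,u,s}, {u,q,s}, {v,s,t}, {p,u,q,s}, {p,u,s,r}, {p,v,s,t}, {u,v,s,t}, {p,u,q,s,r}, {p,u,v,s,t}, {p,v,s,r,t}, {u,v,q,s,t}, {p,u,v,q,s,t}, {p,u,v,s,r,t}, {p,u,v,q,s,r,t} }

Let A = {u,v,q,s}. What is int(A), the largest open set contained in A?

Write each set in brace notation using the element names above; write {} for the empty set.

{u,q,s}

interior: largest open inside A is {u,q,s} (from {}, {s}, {u,s}, {u,q,s})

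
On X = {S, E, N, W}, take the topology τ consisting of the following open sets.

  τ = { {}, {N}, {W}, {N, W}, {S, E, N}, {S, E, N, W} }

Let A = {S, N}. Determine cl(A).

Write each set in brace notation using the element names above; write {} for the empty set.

complement {E, W}; its interior {W}; cl(A) = X∖{W} = {S, E, N}

{S, E, N}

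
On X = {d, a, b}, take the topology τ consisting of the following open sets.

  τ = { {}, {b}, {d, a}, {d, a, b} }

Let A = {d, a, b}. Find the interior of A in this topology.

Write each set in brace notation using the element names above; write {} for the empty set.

interior: largest open inside A is {d, a, b} (from {}, {b}, {d, a}, {d, a, b})

{d, a, b}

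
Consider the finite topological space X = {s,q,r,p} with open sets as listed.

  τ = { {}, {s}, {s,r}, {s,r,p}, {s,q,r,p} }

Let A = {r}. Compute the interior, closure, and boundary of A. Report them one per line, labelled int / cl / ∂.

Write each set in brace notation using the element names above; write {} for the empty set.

int(A) = {}
cl(A)  = {q,r,p}
∂A     = {q,r,p}

U open, U⊆A: {}. int(A) = ⋃ = {}
X∖A={s,q,p}, int(X∖A)={s}, hence cl(A)={q,r,p}
∂A: remove int from cl → {q,r,p}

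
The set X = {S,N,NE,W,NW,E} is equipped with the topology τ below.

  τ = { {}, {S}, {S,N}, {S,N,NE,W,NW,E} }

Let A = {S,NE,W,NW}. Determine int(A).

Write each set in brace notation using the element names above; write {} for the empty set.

opens ⊆ A: {}, {S}; union → int = {S}

{S}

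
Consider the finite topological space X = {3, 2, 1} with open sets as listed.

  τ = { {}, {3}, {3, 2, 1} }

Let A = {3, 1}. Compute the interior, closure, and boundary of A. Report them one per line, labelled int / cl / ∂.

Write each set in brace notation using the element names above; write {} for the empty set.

int(A) = {3}
cl(A)  = {3, 2, 1}
∂A     = {2, 1}

interior: largest open inside A is {3} (from {}, {3})
cl via duality: int({2}) = {}, so X∖{} = {3, 2, 1}
cl∖int = {2, 1}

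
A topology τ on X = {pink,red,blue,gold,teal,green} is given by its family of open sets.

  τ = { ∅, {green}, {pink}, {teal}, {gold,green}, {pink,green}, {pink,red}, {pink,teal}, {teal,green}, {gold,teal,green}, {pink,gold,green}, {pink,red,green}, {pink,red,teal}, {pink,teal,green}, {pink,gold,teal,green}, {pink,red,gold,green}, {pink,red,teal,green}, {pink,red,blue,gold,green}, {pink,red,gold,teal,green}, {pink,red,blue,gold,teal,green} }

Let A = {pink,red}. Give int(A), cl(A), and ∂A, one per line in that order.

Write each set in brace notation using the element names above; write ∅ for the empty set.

int(A) = {pink,red}
cl(A)  = {pink,red,blue}
∂A     = {blue}

U open, U⊆A: ∅, {pink}, {pink,red}. int(A) = ⋃ = {pink,red}
X∖A={blue,gold,teal,green}, int(X∖A)={gold,teal,green}, hence cl(A)={pink,red,blue}
∂A: remove int from cl → {blue}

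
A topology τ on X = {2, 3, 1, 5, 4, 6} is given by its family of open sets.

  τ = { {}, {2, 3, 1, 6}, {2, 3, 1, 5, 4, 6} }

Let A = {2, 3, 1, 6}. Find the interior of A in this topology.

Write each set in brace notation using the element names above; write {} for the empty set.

interior: largest open inside A is {2, 3, 1, 6} (from {}, {2, 3, 1, 6})

{2, 3, 1, 6}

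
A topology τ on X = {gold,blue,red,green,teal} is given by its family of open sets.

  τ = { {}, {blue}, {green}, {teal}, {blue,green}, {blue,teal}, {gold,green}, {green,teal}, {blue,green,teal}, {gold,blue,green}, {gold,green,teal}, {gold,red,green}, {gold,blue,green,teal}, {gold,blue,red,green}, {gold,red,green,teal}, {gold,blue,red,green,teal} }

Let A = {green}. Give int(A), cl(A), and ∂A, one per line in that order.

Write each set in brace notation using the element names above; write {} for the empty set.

opens ⊆ A: {}, {green}; union → int = {green}
complement {gold,blue,red,teal}; its interior {blue,teal}; cl(A) = X∖{blue,teal} = {gold,red,green}
boundary = {gold,red,green} ∖ {green} = {gold,red}

int(A) = {green}
cl(A)  = {gold,red,green}
∂A     = {gold,red}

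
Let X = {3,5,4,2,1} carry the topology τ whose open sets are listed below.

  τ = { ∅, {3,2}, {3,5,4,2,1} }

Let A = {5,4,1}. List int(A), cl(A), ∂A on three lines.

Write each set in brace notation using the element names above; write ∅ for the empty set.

int(A) = ∅
cl(A)  = {5,4,1}
∂A     = {5,4,1}

open subsets of A: ∅; so int(A) = ∅
closure: X∖int(X∖A) = X∖{3,2} = {5,4,1}
∂A = {5,4,1} minus ∅ = {5,4,1}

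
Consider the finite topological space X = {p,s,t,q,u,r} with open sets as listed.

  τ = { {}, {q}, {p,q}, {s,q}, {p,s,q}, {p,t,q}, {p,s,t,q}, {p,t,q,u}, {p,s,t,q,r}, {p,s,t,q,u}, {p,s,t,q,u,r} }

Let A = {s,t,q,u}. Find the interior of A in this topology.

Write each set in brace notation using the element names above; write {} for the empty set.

open subsets of A: {}, {q}, {s,q}; so int(A) = {s,q}

{s,q}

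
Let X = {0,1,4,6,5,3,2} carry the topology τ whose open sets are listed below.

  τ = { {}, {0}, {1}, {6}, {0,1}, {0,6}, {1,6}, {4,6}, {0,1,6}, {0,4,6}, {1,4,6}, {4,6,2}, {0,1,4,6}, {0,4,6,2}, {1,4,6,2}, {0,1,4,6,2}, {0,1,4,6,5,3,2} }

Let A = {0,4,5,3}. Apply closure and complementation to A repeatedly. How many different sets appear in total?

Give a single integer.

8

complement {1,6,2}; its interior {1,6}; cl(A) = X∖{1,6} = {0,4,5,3,2}
With k = closure, c = complement:
  1. A     = {0,4,5,3}
  2. kA    = {0,4,5,3,2}
  3. cA    = {1,6,2}
  4. ckA   = {1,6}
  5. kcA   = {1,4,6,5,3,2}
  6. ckcA  = {0}
  7. kckcA = {0,5,3}
  8. ckckcA = {1,4,6,2}
k, c of each give nothing new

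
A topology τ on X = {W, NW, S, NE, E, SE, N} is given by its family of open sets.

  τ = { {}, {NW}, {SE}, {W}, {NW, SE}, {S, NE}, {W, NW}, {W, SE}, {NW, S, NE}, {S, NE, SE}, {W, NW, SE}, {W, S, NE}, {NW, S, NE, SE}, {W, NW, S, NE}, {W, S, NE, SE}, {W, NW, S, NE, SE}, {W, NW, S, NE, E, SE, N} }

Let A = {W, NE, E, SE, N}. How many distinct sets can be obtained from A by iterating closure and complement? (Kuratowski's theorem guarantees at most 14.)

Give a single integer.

complement {NW, S}; its interior {NW}; cl(A) = X∖{NW} = {W, S, NE, E, SE, N}
With k = closure, c = complement:
  1. A     = {W, NE, E, SE, N}
  2. kA    = {W, S, NE, E, SE, N}
  3. cA    = {NW, S}
  4. ckA   = {NW}
  5. kcA   = {NW, S, NE, E, N}
  6. kckA  = {NW, E, N}
  7. ckcA  = {W, SE}
  8. ckckA = {W, S, NE, SE}
  9. kckcA = {W, E, SE, N}
  10. ckckcA = {NW, S, NE}
k, c of each give nothing new

10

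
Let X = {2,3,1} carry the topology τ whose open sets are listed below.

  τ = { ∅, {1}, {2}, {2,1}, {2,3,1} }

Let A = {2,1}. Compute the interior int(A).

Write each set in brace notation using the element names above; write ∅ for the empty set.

open subsets of A: ∅, {2}, {1}, {2,1}; so int(A) = {2,1}

{2,1}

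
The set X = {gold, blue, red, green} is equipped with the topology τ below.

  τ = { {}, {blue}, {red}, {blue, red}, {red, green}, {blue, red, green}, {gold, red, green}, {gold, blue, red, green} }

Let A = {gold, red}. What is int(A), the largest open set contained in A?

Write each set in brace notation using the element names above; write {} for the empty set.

{red}

U open, U⊆A: {}, {red}. int(A) = ⋃ = {red}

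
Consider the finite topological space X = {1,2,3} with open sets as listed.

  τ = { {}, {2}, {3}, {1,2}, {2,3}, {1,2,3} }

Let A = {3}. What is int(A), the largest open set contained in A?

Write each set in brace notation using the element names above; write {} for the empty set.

{3}

U open, U⊆A: {}, {3}. int(A) = ⋃ = {3}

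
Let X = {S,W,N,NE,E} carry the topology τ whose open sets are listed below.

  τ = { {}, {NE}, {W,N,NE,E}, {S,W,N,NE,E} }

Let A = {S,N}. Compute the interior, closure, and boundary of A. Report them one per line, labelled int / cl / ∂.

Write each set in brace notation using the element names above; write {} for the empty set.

int(A) = {}
cl(A)  = {S,W,N,E}
∂A     = {S,W,N,E}

open subsets of A: {}; so int(A) = {}
closure: X∖int(X∖A) = X∖{NE} = {S,W,N,E}
∂A = {S,W,N,E} minus {} = {S,W,N,E}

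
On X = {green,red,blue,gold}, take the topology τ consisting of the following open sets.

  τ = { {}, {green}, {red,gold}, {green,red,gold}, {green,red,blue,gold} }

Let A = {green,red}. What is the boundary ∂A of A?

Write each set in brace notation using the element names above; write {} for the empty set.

{red,blue,gold}

interior: largest open inside A is {green} (from {}, {green})
cl via duality: int({blue,gold}) = {}, so X∖{} = {green,red,blue,gold}
cl∖int = {red,blue,gold}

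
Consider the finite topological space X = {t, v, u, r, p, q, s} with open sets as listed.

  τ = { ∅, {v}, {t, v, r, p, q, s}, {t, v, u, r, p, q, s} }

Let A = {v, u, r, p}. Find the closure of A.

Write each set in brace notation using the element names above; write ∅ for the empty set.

{t, v, u, r, p, q, s}

cl via duality: int({t, q, s}) = ∅, so X∖∅ = {t, v, u, r, p, q, s}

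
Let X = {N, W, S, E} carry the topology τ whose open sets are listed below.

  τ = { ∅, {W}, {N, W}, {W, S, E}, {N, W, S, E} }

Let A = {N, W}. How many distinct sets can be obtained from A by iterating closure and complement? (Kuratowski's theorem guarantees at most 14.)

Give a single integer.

X∖A={S, E}, int(X∖A)=∅, hence cl(A)={N, W, S, E}
Orbit (k=closure, c=complement):
  1. A     = {N, W}
  2. kA    = {N, W, S, E}
  3. cA    = {S, E}
  4. ckA   = ∅
(closed under both — stop)

4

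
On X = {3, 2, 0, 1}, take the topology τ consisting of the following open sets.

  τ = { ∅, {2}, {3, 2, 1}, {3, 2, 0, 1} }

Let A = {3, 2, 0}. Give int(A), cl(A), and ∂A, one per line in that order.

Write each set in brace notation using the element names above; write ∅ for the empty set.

int(A) = {2}
cl(A)  = {3, 2, 0, 1}
∂A     = {3, 0, 1}

U open, U⊆A: ∅, {2}. int(A) = ⋃ = {2}
X∖A={1}, int(X∖A)=∅, hence cl(A)={3, 2, 0, 1}
∂A: remove int from cl → {3, 0, 1}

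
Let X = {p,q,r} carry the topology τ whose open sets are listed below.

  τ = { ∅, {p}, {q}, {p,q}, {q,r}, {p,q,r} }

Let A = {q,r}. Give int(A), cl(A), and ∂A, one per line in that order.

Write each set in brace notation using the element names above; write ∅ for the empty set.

U open, U⊆A: ∅, {q}, {q,r}. int(A) = ⋃ = {q,r}
X∖A={p}, int(X∖A)={p}, hence cl(A)={q,r}
∂A: remove int from cl → ∅

int(A) = {q,r}
cl(A)  = {q,r}
∂A     = ∅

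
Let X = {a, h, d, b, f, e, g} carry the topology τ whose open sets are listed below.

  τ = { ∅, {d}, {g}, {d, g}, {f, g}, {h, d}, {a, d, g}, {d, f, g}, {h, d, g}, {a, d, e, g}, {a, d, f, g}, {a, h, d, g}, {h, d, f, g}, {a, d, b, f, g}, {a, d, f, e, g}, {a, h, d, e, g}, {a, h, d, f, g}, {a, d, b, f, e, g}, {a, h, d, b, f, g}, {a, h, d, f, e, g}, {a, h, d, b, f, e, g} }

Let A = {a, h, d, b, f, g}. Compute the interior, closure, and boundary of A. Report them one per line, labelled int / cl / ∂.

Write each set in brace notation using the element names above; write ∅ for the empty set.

open subsets of A: ∅, {g}, {d}, {h, d}, {d, g}, {f, g}, {h, d, g}, {a, d, g}, {d, f, g}, {a, d, f, g}, {a, h, d, g}, {h, d, f, g}, {a, h, d, f, g}, {a, d, b, f, g}, {a, h, d, b, f, g}; so int(A) = {a, h, d, b, f, g}
closure: X∖int(X∖A) = X∖∅ = {a, h, d, b, f, e, g}
∂A = {a, h, d, b, f, e, g} minus {a, h, d, b, f, g} = {e}

int(A) = {a, h, d, b, f, g}
cl(A)  = {a, h, d, b, f, e, g}
∂A     = {e}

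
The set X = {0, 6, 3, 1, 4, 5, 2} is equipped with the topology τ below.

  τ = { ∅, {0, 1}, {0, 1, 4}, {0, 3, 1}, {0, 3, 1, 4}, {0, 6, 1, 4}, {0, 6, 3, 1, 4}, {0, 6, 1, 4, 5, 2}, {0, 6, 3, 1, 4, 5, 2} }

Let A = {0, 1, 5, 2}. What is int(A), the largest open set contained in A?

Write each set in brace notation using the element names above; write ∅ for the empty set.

open subsets of A: ∅, {0, 1}; so int(A) = {0, 1}

{0, 1}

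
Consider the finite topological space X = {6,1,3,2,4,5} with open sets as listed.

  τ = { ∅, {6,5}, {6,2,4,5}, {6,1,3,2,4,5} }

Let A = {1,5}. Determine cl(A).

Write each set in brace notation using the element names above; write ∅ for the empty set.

{6,1,3,2,4,5}

cl via duality: int({6,3,2,4}) = ∅, so X∖∅ = {6,1,3,2,4,5}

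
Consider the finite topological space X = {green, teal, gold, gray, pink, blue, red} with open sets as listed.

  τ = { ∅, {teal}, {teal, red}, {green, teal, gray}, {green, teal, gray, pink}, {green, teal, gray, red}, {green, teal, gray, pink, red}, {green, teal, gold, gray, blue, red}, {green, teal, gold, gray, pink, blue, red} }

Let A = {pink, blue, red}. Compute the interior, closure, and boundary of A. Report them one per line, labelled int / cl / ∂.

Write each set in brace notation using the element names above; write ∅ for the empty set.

int(A) = ∅
cl(A)  = {gold, pink, blue, red}
∂A     = {gold, pink, blue, red}

opens ⊆ A: ∅; union → int = ∅
complement {green, teal, gold, gray}; its interior {green, teal, gray}; cl(A) = X∖{green, teal, gray} = {gold, pink, blue, red}
boundary = {gold, pink, blue, red} ∖ ∅ = {gold, pink, blue, red}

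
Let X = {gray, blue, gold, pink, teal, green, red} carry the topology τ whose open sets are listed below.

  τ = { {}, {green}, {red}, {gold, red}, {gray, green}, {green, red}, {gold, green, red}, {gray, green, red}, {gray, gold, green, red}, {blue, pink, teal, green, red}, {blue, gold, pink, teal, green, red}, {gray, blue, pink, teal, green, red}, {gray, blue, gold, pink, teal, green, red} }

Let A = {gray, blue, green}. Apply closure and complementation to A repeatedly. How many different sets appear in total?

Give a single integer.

closure: X∖int(X∖A) = X∖{gold, red} = {gray, blue, pink, teal, green}
Let k=closure and c=complement:
  1. A     = {gray, blue, green}
  2. kA    = {gray, blue, pink, teal, green}
  3. cA    = {gold, pink, teal, red}
  4. ckA   = {gold, red}
  5. kcA   = {blue, gold, pink, teal, red}
  6. ckcA  = {gray, green}
— saturated at 6

6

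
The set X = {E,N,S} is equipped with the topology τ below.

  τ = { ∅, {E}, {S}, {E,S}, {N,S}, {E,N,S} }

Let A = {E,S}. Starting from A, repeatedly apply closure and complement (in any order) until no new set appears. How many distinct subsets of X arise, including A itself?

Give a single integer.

X∖A={N}, int(X∖A)=∅, hence cl(A)={E,N,S}
Orbit (k=closure, c=complement):
  1. A     = {E,S}
  2. kA    = {E,N,S}
  3. cA    = {N}
  4. ckA   = ∅
(closed under both — stop)

4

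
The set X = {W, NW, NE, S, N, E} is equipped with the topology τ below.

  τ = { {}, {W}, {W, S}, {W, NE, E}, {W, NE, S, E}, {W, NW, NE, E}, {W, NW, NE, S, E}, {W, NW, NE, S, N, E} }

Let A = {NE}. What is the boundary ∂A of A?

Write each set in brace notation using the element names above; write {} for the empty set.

opens ⊆ A: {}; union → int = {}
complement {W, NW, S, N, E}; its interior {W, S}; cl(A) = X∖{W, S} = {NW, NE, N, E}
boundary = {NW, NE, N, E} ∖ {} = {NW, NE, N, E}

{NW, NE, N, E}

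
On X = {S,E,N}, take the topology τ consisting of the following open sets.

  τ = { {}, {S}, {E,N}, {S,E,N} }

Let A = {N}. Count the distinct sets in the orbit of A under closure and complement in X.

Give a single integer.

X∖A={S,E}, int(X∖A)={S}, hence cl(A)={E,N}
Orbit (k=closure, c=complement):
  1. A     = {N}
  2. kA    = {E,N}
  3. cA    = {S,E}
  4. ckA   = {S}
  5. kcA   = {S,E,N}
  6. ckcA  = {}
(closed under both — stop)

6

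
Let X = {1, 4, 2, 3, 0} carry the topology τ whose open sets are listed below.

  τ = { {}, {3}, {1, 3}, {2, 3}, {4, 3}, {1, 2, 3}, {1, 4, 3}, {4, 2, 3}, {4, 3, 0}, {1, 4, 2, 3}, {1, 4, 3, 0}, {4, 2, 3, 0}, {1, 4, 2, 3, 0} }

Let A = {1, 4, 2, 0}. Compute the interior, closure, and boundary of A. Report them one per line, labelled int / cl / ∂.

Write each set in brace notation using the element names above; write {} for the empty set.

open subsets of A: {}; so int(A) = {}
closure: X∖int(X∖A) = X∖{3} = {1, 4, 2, 0}
∂A = {1, 4, 2, 0} minus {} = {1, 4, 2, 0}

int(A) = {}
cl(A)  = {1, 4, 2, 0}
∂A     = {1, 4, 2, 0}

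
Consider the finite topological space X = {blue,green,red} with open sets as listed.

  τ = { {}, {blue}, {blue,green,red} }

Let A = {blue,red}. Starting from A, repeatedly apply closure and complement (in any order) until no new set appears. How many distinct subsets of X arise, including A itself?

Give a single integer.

6

cl via duality: int({green}) = {}, so X∖{} = {blue,green,red}
Write k for closure, c for complement:
  1. A     = {blue,red}
  2. kA    = {blue,green,red}
  3. cA    = {green}
  4. ckA   = {}
  5. kcA   = {green,red}
  6. ckcA  = {blue}
applying k or c yields no new set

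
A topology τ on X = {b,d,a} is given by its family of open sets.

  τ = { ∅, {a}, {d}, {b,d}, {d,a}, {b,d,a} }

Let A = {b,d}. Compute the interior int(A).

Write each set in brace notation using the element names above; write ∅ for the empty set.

{b,d}

interior: largest open inside A is {b,d} (from ∅, {d}, {b,d})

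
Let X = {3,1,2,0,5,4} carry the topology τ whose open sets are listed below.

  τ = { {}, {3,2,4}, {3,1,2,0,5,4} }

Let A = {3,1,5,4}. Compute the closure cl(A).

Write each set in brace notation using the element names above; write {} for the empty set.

X∖A={2,0}, int(X∖A)={}, hence cl(A)={3,1,2,0,5,4}

{3,1,2,0,5,4}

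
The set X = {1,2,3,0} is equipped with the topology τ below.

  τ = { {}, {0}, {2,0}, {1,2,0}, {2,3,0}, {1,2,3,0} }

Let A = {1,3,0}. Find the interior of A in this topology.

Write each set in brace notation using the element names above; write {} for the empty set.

{0}

U open, U⊆A: {}, {0}. int(A) = ⋃ = {0}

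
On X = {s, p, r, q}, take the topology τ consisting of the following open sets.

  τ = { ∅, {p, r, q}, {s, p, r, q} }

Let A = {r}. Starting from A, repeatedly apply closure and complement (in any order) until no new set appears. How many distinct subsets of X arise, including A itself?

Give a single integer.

complement {s, p, q}; its interior ∅; cl(A) = X∖∅ = {s, p, r, q}
With k = closure, c = complement:
  1. A     = {r}
  2. kA    = {s, p, r, q}
  3. cA    = {s, p, q}
  4. ckA   = ∅
k, c of each give nothing new

4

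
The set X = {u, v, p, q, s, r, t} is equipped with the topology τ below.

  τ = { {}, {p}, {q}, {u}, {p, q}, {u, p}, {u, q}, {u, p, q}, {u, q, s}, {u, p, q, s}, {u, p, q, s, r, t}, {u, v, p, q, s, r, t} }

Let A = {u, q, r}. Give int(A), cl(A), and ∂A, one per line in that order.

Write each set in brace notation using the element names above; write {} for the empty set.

interior: largest open inside A is {u, q} (from {}, {q}, {u}, {u, q})
cl via duality: int({v, p, s, t}) = {p}, so X∖{p} = {u, v, q, s, r, t}
cl∖int = {v, s, r, t}

int(A) = {u, q}
cl(A)  = {u, v, q, s, r, t}
∂A     = {v, s, r, t}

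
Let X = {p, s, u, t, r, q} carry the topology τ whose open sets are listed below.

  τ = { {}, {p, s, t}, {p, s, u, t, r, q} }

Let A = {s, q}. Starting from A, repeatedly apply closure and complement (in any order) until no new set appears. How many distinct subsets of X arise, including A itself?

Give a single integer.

X∖A={p, u, t, r}, int(X∖A)={}, hence cl(A)={p, s, u, t, r, q}
Orbit (k=closure, c=complement):
  1. A     = {s, q}
  2. kA    = {p, s, u, t, r, q}
  3. cA    = {p, u, t, r}
  4. ckA   = {}
(closed under both — stop)

4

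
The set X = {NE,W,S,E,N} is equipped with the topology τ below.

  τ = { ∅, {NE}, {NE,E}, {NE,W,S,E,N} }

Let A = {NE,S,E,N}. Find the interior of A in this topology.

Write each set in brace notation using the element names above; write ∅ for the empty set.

{NE,E}

opens ⊆ A: ∅, {NE}, {NE,E}; union → int = {NE,E}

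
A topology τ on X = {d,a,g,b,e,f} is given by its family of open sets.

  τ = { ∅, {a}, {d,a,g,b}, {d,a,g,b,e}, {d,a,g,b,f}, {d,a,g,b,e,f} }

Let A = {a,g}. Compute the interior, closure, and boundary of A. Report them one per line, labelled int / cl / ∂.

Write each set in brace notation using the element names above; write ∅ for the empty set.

interior: largest open inside A is {a} (from ∅, {a})
cl via duality: int({d,b,e,f}) = ∅, so X∖∅ = {d,a,g,b,e,f}
cl∖int = {d,g,b,e,f}

int(A) = {a}
cl(A)  = {d,a,g,b,e,f}
∂A     = {d,g,b,e,f}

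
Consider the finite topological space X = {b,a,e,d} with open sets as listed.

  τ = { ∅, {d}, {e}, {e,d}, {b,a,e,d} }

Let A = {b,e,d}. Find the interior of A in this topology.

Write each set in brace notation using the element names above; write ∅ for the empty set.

open subsets of A: ∅, {e}, {d}, {e,d}; so int(A) = {e,d}

{e,d}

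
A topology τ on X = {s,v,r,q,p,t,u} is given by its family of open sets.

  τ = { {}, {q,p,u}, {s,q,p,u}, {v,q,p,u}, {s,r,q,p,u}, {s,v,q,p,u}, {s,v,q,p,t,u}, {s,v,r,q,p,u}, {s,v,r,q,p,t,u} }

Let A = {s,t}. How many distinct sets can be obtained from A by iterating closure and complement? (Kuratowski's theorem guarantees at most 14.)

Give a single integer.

complement {v,r,q,p,u}; its interior {v,q,p,u}; cl(A) = X∖{v,q,p,u} = {s,r,t}
With k = closure, c = complement:
  1. A     = {s,t}
  2. kA    = {s,r,t}
  3. cA    = {v,r,q,p,u}
  4. ckA   = {v,q,p,u}
  5. kcA   = {s,v,r,q,p,t,u}
  6. ckcA  = {}
k, c of each give nothing new

6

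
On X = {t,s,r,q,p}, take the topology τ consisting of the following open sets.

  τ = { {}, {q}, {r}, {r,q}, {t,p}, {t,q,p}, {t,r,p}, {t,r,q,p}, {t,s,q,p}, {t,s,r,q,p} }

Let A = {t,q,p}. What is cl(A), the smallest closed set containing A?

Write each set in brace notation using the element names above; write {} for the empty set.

{t,s,q,p}

closure: X∖int(X∖A) = X∖{r} = {t,s,q,p}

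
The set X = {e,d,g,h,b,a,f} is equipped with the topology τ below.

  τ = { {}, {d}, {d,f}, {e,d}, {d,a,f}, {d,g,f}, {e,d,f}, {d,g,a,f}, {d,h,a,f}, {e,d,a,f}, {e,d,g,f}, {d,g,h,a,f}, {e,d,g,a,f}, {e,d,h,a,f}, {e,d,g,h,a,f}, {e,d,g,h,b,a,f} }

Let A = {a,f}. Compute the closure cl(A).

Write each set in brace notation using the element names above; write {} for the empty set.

cl via duality: int({e,d,g,h,b}) = {e,d}, so X∖{e,d} = {g,h,b,a,f}

{g,h,b,a,f}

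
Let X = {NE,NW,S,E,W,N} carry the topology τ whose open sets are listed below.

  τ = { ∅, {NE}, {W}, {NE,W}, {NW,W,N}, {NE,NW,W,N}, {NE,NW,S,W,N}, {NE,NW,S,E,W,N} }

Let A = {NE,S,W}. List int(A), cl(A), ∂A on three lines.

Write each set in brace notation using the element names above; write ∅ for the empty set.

int(A) = {NE,W}
cl(A)  = {NE,NW,S,E,W,N}
∂A     = {NW,S,E,N}

opens ⊆ A: ∅, {NE}, {W}, {NE,W}; union → int = {NE,W}
complement {NW,E,N}; its interior ∅; cl(A) = X∖∅ = {NE,NW,S,E,W,N}
boundary = {NE,NW,S,E,W,N} ∖ {NE,W} = {NW,S,E,N}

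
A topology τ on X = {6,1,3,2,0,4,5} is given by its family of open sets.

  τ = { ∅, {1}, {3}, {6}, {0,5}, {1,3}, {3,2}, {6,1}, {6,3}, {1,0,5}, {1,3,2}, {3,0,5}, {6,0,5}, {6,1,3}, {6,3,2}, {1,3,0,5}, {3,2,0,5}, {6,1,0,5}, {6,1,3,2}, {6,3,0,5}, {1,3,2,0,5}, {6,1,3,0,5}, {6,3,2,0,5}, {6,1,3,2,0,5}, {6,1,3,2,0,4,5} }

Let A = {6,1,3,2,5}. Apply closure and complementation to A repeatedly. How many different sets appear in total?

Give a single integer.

closure: X∖int(X∖A) = X∖∅ = {6,1,3,2,0,4,5}
Let k=closure and c=complement:
  1. A     = {6,1,3,2,5}
  2. kA    = {6,1,3,2,0,4,5}
  3. cA    = {0,4}
  4. ckA   = ∅
  5. kcA   = {0,4,5}
  6. ckcA  = {6,1,3,2}
  7. kckcA = {6,1,3,2,4}
  8. ckckcA = {0,5}
— saturated at 8

8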